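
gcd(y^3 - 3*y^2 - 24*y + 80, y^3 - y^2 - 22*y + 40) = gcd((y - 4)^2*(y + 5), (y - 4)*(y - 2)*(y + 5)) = y^2 + y - 20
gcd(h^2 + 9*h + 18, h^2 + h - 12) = 1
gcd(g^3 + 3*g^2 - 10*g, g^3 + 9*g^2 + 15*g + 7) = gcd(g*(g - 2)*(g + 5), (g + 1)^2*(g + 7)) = 1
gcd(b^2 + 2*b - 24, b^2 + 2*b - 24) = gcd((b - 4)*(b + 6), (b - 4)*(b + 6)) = b^2 + 2*b - 24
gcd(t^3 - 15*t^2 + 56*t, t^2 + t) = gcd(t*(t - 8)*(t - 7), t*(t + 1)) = t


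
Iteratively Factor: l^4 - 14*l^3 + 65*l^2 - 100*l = (l - 5)*(l^3 - 9*l^2 + 20*l) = (l - 5)^2*(l^2 - 4*l) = (l - 5)^2*(l - 4)*(l)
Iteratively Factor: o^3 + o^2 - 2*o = (o)*(o^2 + o - 2) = o*(o - 1)*(o + 2)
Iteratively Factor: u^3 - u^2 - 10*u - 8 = (u - 4)*(u^2 + 3*u + 2) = (u - 4)*(u + 2)*(u + 1)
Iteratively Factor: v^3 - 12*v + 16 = (v + 4)*(v^2 - 4*v + 4) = (v - 2)*(v + 4)*(v - 2)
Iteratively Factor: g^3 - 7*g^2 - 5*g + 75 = (g - 5)*(g^2 - 2*g - 15) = (g - 5)^2*(g + 3)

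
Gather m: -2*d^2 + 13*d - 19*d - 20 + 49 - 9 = -2*d^2 - 6*d + 20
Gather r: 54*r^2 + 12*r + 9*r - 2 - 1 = 54*r^2 + 21*r - 3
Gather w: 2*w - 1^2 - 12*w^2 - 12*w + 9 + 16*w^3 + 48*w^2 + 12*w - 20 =16*w^3 + 36*w^2 + 2*w - 12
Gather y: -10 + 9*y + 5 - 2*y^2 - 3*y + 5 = -2*y^2 + 6*y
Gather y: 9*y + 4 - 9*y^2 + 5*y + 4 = -9*y^2 + 14*y + 8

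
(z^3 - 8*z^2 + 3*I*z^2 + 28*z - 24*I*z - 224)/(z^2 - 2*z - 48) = (z^2 + 3*I*z + 28)/(z + 6)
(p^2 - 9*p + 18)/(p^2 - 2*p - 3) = (p - 6)/(p + 1)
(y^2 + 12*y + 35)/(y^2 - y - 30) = (y + 7)/(y - 6)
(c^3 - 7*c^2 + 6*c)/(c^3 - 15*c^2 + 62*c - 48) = c/(c - 8)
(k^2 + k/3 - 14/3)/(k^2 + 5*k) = (3*k^2 + k - 14)/(3*k*(k + 5))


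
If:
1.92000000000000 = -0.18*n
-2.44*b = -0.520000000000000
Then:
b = 0.21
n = -10.67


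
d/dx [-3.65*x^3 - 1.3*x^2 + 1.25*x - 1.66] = -10.95*x^2 - 2.6*x + 1.25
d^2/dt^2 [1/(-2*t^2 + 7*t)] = 2*(2*t*(2*t - 7) - (4*t - 7)^2)/(t^3*(2*t - 7)^3)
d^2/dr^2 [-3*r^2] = -6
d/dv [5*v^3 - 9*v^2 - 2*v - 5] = 15*v^2 - 18*v - 2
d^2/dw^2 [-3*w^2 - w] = -6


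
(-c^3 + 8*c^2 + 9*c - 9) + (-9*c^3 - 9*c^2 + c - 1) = -10*c^3 - c^2 + 10*c - 10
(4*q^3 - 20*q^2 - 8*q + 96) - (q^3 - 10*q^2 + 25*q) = 3*q^3 - 10*q^2 - 33*q + 96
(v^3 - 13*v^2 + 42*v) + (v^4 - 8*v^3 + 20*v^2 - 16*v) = v^4 - 7*v^3 + 7*v^2 + 26*v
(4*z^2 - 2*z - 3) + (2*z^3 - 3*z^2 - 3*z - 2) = 2*z^3 + z^2 - 5*z - 5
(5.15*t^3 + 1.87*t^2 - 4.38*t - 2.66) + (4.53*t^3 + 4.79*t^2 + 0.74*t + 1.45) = 9.68*t^3 + 6.66*t^2 - 3.64*t - 1.21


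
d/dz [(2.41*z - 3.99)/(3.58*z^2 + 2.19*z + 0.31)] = (-8.6278*z^2 + 28.5684*z + 9.4852)/(12.8164*z^4 + 15.6804*z^3 + 7.0157*z^2 + 1.3578*z + 0.0961)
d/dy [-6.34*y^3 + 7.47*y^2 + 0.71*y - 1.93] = -19.02*y^2 + 14.94*y + 0.71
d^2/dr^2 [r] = 0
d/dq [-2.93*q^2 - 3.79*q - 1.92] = -5.86*q - 3.79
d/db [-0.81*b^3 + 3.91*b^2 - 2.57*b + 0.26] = -2.43*b^2 + 7.82*b - 2.57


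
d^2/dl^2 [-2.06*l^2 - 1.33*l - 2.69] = -4.12000000000000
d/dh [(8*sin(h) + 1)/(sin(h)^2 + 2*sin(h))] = -(8*cos(h) + 2/tan(h) + 2*cos(h)/sin(h)^2)/(sin(h) + 2)^2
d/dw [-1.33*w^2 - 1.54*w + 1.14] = -2.66*w - 1.54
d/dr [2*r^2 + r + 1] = 4*r + 1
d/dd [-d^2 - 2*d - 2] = -2*d - 2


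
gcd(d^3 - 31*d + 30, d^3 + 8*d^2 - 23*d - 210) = d^2 + d - 30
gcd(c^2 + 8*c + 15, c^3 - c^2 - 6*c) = 1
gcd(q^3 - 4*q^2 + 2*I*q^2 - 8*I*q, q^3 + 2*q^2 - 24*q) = q^2 - 4*q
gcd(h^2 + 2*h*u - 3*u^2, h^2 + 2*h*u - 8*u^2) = 1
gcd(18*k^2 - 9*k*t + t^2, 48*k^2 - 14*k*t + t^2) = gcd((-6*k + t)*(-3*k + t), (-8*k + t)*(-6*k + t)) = -6*k + t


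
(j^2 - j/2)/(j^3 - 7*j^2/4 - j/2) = 2*(1 - 2*j)/(-4*j^2 + 7*j + 2)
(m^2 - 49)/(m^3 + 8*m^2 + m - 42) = (m - 7)/(m^2 + m - 6)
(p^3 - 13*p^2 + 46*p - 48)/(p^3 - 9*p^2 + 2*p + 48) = (p - 2)/(p + 2)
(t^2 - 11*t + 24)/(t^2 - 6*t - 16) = (t - 3)/(t + 2)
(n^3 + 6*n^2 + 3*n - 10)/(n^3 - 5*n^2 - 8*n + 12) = (n + 5)/(n - 6)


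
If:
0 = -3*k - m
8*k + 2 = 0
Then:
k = -1/4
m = 3/4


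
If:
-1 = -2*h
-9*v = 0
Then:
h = 1/2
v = 0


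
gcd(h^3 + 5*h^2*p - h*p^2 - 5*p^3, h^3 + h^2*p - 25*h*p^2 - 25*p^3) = h^2 + 6*h*p + 5*p^2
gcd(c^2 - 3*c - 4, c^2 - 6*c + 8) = c - 4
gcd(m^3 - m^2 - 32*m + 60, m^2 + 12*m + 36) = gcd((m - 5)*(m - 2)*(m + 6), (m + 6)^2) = m + 6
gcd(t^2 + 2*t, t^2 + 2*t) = t^2 + 2*t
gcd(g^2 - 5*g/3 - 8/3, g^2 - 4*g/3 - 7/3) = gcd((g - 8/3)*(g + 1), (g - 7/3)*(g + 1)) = g + 1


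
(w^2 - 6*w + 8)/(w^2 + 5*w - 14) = (w - 4)/(w + 7)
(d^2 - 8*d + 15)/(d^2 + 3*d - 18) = (d - 5)/(d + 6)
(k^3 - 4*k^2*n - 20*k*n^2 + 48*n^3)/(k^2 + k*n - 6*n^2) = (k^2 - 2*k*n - 24*n^2)/(k + 3*n)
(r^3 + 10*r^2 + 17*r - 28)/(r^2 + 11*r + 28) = r - 1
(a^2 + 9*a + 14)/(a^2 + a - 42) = (a + 2)/(a - 6)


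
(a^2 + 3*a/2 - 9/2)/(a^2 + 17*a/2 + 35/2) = (2*a^2 + 3*a - 9)/(2*a^2 + 17*a + 35)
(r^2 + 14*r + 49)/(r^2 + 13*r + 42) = (r + 7)/(r + 6)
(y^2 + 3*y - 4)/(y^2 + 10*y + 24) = (y - 1)/(y + 6)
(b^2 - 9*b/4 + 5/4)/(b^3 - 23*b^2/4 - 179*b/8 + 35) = 2*(b - 1)/(2*b^2 - 9*b - 56)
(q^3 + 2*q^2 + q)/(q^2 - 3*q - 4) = q*(q + 1)/(q - 4)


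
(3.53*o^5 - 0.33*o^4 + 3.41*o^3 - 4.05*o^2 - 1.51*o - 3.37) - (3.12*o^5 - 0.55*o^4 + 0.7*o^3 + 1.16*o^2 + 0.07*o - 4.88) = 0.41*o^5 + 0.22*o^4 + 2.71*o^3 - 5.21*o^2 - 1.58*o + 1.51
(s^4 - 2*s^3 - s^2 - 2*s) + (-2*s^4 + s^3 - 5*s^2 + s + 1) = -s^4 - s^3 - 6*s^2 - s + 1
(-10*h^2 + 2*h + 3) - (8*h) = -10*h^2 - 6*h + 3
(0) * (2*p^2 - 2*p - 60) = 0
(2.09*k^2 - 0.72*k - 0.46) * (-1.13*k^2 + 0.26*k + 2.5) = -2.3617*k^4 + 1.357*k^3 + 5.5576*k^2 - 1.9196*k - 1.15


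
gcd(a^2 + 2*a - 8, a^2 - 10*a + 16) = a - 2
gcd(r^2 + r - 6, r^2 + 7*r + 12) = r + 3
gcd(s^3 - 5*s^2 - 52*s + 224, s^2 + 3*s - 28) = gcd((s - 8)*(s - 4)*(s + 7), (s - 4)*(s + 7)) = s^2 + 3*s - 28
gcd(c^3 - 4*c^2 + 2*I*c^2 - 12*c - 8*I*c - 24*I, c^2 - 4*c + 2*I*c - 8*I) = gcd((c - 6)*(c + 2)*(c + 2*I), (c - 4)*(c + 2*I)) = c + 2*I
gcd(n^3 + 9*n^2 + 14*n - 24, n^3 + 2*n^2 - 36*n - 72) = n + 6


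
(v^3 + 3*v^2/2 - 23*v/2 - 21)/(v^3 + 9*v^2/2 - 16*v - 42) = (v + 3)/(v + 6)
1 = 1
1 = 1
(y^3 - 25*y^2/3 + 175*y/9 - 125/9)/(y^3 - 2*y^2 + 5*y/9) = (3*y^2 - 20*y + 25)/(y*(3*y - 1))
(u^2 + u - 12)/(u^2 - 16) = (u - 3)/(u - 4)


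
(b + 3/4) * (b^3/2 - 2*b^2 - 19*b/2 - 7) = b^4/2 - 13*b^3/8 - 11*b^2 - 113*b/8 - 21/4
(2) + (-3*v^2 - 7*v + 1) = -3*v^2 - 7*v + 3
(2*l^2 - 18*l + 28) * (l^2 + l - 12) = 2*l^4 - 16*l^3 - 14*l^2 + 244*l - 336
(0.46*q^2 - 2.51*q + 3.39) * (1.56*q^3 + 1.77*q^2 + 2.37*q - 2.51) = 0.7176*q^5 - 3.1014*q^4 + 1.9359*q^3 - 1.103*q^2 + 14.3344*q - 8.5089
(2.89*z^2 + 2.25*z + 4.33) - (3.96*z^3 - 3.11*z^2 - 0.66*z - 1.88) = -3.96*z^3 + 6.0*z^2 + 2.91*z + 6.21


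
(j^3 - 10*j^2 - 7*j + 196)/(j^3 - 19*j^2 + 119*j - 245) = (j + 4)/(j - 5)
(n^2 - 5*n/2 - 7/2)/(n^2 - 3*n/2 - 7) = (n + 1)/(n + 2)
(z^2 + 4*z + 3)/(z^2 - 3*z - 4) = (z + 3)/(z - 4)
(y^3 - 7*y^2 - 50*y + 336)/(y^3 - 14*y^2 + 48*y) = (y + 7)/y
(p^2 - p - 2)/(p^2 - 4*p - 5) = (p - 2)/(p - 5)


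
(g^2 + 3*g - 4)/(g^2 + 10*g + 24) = (g - 1)/(g + 6)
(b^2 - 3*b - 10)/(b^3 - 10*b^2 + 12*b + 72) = (b - 5)/(b^2 - 12*b + 36)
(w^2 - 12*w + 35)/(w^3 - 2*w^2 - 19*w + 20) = (w - 7)/(w^2 + 3*w - 4)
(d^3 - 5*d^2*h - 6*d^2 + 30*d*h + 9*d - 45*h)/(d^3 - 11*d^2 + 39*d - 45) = (d - 5*h)/(d - 5)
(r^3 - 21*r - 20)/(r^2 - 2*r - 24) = (r^2 - 4*r - 5)/(r - 6)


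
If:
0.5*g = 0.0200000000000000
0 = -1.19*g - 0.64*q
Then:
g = 0.04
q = -0.07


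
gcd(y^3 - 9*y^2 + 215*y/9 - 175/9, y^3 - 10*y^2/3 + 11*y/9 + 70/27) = y^2 - 4*y + 35/9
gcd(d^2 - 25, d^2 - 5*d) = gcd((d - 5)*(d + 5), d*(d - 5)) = d - 5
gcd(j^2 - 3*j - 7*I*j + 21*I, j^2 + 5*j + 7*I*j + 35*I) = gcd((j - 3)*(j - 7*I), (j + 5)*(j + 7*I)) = 1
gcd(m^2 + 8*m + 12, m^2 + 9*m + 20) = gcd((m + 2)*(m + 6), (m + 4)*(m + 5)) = 1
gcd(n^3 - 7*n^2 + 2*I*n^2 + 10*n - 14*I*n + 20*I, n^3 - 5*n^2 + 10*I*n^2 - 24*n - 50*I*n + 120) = n - 5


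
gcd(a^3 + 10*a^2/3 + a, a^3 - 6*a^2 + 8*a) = a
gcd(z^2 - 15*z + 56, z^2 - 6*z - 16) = z - 8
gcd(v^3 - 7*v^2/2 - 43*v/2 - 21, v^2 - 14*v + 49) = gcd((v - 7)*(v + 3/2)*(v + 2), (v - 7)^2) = v - 7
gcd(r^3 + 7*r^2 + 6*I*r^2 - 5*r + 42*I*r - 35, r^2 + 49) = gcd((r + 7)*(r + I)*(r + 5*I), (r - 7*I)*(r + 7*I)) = 1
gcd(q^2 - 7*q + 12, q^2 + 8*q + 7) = 1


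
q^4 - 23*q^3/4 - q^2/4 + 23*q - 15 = (q - 5)*(q - 2)*(q - 3/4)*(q + 2)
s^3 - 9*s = s*(s - 3)*(s + 3)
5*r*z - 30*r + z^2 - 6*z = (5*r + z)*(z - 6)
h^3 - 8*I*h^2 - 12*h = h*(h - 6*I)*(h - 2*I)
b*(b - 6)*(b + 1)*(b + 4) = b^4 - b^3 - 26*b^2 - 24*b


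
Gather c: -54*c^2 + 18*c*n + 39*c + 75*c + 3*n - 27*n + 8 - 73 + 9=-54*c^2 + c*(18*n + 114) - 24*n - 56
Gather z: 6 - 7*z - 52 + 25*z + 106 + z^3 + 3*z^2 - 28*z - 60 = z^3 + 3*z^2 - 10*z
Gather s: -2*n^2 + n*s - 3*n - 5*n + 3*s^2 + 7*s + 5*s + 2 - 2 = -2*n^2 - 8*n + 3*s^2 + s*(n + 12)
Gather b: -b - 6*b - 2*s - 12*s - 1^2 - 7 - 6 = -7*b - 14*s - 14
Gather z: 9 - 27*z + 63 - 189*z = 72 - 216*z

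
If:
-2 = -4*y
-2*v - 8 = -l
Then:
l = 2*v + 8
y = 1/2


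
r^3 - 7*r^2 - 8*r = r*(r - 8)*(r + 1)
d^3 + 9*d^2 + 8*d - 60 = (d - 2)*(d + 5)*(d + 6)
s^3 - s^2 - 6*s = s*(s - 3)*(s + 2)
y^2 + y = y*(y + 1)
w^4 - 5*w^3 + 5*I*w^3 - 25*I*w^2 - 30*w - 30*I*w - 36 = (w - 6)*(w + 1)*(w - I)*(w + 6*I)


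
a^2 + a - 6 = (a - 2)*(a + 3)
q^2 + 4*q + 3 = (q + 1)*(q + 3)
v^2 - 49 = (v - 7)*(v + 7)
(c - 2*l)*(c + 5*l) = c^2 + 3*c*l - 10*l^2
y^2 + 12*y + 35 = (y + 5)*(y + 7)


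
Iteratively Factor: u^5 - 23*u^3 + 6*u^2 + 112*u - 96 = (u - 2)*(u^4 + 2*u^3 - 19*u^2 - 32*u + 48) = (u - 2)*(u - 1)*(u^3 + 3*u^2 - 16*u - 48) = (u - 2)*(u - 1)*(u + 4)*(u^2 - u - 12) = (u - 2)*(u - 1)*(u + 3)*(u + 4)*(u - 4)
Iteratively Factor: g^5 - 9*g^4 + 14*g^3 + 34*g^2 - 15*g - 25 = (g - 5)*(g^4 - 4*g^3 - 6*g^2 + 4*g + 5) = (g - 5)*(g + 1)*(g^3 - 5*g^2 - g + 5) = (g - 5)*(g - 1)*(g + 1)*(g^2 - 4*g - 5) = (g - 5)*(g - 1)*(g + 1)^2*(g - 5)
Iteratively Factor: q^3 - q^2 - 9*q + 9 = (q + 3)*(q^2 - 4*q + 3) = (q - 3)*(q + 3)*(q - 1)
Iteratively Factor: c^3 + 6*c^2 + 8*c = (c)*(c^2 + 6*c + 8) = c*(c + 2)*(c + 4)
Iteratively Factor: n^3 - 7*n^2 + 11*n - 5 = (n - 1)*(n^2 - 6*n + 5) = (n - 5)*(n - 1)*(n - 1)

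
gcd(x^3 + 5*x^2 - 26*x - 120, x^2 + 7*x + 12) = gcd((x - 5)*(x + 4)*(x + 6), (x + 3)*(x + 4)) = x + 4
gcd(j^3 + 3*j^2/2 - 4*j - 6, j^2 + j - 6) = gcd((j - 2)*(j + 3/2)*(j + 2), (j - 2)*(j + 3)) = j - 2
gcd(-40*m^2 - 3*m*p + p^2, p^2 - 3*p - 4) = 1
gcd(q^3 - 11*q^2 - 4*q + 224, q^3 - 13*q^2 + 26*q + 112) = q^2 - 15*q + 56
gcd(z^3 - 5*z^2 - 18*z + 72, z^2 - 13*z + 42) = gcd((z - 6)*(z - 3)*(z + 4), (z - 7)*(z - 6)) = z - 6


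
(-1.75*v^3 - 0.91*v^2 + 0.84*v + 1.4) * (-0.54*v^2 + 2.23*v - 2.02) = 0.945*v^5 - 3.4111*v^4 + 1.0521*v^3 + 2.9554*v^2 + 1.4252*v - 2.828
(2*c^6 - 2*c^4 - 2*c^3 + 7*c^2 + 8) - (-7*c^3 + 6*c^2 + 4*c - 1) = 2*c^6 - 2*c^4 + 5*c^3 + c^2 - 4*c + 9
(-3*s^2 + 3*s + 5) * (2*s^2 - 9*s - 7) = -6*s^4 + 33*s^3 + 4*s^2 - 66*s - 35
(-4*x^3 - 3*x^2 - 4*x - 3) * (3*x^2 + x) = -12*x^5 - 13*x^4 - 15*x^3 - 13*x^2 - 3*x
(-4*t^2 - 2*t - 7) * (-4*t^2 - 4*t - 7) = 16*t^4 + 24*t^3 + 64*t^2 + 42*t + 49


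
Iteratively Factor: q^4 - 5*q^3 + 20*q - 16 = (q - 4)*(q^3 - q^2 - 4*q + 4) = (q - 4)*(q + 2)*(q^2 - 3*q + 2) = (q - 4)*(q - 1)*(q + 2)*(q - 2)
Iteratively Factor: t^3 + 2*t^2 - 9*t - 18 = (t + 3)*(t^2 - t - 6) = (t + 2)*(t + 3)*(t - 3)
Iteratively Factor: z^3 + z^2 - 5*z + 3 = (z - 1)*(z^2 + 2*z - 3) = (z - 1)^2*(z + 3)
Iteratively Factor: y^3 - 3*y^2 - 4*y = (y)*(y^2 - 3*y - 4) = y*(y + 1)*(y - 4)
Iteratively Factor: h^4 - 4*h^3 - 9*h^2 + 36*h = (h)*(h^3 - 4*h^2 - 9*h + 36) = h*(h + 3)*(h^2 - 7*h + 12) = h*(h - 4)*(h + 3)*(h - 3)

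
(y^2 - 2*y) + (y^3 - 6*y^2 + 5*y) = y^3 - 5*y^2 + 3*y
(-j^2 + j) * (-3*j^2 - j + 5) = 3*j^4 - 2*j^3 - 6*j^2 + 5*j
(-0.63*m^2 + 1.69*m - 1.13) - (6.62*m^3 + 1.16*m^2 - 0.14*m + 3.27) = -6.62*m^3 - 1.79*m^2 + 1.83*m - 4.4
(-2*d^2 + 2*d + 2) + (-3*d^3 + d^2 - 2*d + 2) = -3*d^3 - d^2 + 4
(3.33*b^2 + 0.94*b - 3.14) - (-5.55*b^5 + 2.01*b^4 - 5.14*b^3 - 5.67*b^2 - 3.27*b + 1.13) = 5.55*b^5 - 2.01*b^4 + 5.14*b^3 + 9.0*b^2 + 4.21*b - 4.27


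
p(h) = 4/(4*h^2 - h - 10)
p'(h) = 4*(1 - 8*h)/(4*h^2 - h - 10)^2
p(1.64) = -4.54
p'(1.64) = -62.38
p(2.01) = 0.96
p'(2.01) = -3.50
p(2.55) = 0.30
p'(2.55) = -0.43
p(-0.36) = -0.44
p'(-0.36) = 0.19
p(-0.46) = -0.46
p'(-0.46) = 0.25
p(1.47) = -1.42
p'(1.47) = -5.39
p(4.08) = 0.08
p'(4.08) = -0.05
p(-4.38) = 0.06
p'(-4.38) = 0.03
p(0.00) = -0.40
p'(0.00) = 0.04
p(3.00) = 0.17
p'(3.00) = -0.17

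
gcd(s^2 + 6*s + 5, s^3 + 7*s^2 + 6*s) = s + 1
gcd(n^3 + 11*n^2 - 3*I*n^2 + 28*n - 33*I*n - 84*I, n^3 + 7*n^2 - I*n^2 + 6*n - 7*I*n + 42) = n^2 + n*(7 - 3*I) - 21*I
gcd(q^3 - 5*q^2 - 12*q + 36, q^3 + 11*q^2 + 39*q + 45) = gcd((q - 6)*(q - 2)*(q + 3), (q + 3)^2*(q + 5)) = q + 3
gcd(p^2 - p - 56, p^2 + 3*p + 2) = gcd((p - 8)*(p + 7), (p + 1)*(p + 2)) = 1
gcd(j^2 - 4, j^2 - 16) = 1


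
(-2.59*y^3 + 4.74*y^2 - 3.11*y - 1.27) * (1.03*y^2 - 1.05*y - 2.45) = -2.6677*y^5 + 7.6017*y^4 - 1.8348*y^3 - 9.6556*y^2 + 8.953*y + 3.1115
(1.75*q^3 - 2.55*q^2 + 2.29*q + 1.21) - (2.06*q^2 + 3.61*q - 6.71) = 1.75*q^3 - 4.61*q^2 - 1.32*q + 7.92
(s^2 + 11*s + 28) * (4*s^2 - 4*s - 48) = 4*s^4 + 40*s^3 + 20*s^2 - 640*s - 1344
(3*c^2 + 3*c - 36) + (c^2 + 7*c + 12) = 4*c^2 + 10*c - 24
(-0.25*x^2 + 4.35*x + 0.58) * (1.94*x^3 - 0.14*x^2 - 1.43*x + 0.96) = -0.485*x^5 + 8.474*x^4 + 0.8737*x^3 - 6.5417*x^2 + 3.3466*x + 0.5568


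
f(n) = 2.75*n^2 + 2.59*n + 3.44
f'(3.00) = 19.09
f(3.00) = 35.96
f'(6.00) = 35.59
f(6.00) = 117.98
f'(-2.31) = -10.12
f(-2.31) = 12.13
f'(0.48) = 5.23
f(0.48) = 5.32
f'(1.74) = 12.16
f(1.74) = 16.27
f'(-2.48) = -11.05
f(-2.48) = 13.93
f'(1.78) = 12.38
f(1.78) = 16.76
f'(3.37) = 21.12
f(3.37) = 43.40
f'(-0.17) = 1.66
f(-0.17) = 3.08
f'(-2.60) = -11.71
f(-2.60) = 15.30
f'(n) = 5.5*n + 2.59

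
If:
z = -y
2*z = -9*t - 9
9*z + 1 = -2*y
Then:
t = -61/63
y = 1/7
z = -1/7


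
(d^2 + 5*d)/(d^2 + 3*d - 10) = d/(d - 2)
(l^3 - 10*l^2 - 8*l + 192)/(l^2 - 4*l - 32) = l - 6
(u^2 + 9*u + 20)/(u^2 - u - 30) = (u + 4)/(u - 6)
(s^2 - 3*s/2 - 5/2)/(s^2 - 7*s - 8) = (s - 5/2)/(s - 8)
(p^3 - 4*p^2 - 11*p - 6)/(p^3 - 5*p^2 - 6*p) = (p + 1)/p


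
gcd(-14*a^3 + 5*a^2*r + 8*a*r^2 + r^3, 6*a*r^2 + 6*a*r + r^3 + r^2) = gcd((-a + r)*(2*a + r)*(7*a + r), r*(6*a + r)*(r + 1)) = 1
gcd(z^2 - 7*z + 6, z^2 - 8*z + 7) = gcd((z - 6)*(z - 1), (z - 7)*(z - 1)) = z - 1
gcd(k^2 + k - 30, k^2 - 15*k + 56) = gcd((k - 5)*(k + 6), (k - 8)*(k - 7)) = 1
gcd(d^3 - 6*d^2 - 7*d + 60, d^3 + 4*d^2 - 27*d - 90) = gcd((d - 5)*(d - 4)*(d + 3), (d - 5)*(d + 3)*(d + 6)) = d^2 - 2*d - 15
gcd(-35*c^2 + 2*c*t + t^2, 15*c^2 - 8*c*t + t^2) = -5*c + t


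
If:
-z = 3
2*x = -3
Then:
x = -3/2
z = -3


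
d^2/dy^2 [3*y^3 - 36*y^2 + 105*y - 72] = 18*y - 72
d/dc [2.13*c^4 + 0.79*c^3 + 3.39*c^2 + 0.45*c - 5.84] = 8.52*c^3 + 2.37*c^2 + 6.78*c + 0.45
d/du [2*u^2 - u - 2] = 4*u - 1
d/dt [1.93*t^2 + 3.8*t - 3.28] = 3.86*t + 3.8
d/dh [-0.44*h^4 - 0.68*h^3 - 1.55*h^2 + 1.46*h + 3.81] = -1.76*h^3 - 2.04*h^2 - 3.1*h + 1.46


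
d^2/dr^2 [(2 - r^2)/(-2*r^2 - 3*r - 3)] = 6*(-2*r^3 - 14*r^2 - 12*r + 1)/(8*r^6 + 36*r^5 + 90*r^4 + 135*r^3 + 135*r^2 + 81*r + 27)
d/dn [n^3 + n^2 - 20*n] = 3*n^2 + 2*n - 20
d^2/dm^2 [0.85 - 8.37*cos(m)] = 8.37*cos(m)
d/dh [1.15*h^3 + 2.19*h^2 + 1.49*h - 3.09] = 3.45*h^2 + 4.38*h + 1.49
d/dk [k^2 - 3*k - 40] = 2*k - 3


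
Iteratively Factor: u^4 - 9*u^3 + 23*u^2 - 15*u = (u - 5)*(u^3 - 4*u^2 + 3*u) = (u - 5)*(u - 1)*(u^2 - 3*u) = (u - 5)*(u - 3)*(u - 1)*(u)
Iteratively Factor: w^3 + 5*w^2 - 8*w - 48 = (w - 3)*(w^2 + 8*w + 16) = (w - 3)*(w + 4)*(w + 4)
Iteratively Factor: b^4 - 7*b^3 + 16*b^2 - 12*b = (b - 2)*(b^3 - 5*b^2 + 6*b) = (b - 3)*(b - 2)*(b^2 - 2*b) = b*(b - 3)*(b - 2)*(b - 2)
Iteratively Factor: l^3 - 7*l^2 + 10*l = (l - 5)*(l^2 - 2*l) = (l - 5)*(l - 2)*(l)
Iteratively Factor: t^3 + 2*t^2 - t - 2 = (t + 1)*(t^2 + t - 2) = (t - 1)*(t + 1)*(t + 2)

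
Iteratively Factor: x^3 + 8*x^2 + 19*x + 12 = (x + 3)*(x^2 + 5*x + 4) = (x + 3)*(x + 4)*(x + 1)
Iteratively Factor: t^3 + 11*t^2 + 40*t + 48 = (t + 4)*(t^2 + 7*t + 12) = (t + 3)*(t + 4)*(t + 4)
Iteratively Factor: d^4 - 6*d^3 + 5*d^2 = (d)*(d^3 - 6*d^2 + 5*d) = d^2*(d^2 - 6*d + 5) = d^2*(d - 5)*(d - 1)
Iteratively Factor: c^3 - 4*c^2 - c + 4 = (c - 4)*(c^2 - 1) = (c - 4)*(c + 1)*(c - 1)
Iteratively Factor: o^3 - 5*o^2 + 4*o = (o)*(o^2 - 5*o + 4) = o*(o - 1)*(o - 4)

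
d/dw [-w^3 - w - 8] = -3*w^2 - 1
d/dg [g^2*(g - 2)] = g*(3*g - 4)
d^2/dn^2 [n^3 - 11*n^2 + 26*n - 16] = 6*n - 22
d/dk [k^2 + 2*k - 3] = 2*k + 2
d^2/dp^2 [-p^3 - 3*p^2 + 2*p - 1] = -6*p - 6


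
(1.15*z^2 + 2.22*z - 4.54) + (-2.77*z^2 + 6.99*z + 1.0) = -1.62*z^2 + 9.21*z - 3.54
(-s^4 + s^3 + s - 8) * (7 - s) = s^5 - 8*s^4 + 7*s^3 - s^2 + 15*s - 56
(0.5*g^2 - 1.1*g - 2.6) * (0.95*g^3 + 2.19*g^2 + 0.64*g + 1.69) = 0.475*g^5 + 0.05*g^4 - 4.559*g^3 - 5.553*g^2 - 3.523*g - 4.394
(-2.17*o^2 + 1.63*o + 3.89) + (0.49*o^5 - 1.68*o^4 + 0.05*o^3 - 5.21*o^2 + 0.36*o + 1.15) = 0.49*o^5 - 1.68*o^4 + 0.05*o^3 - 7.38*o^2 + 1.99*o + 5.04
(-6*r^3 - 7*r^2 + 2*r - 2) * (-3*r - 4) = 18*r^4 + 45*r^3 + 22*r^2 - 2*r + 8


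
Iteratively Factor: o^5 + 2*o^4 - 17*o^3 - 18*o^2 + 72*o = (o - 2)*(o^4 + 4*o^3 - 9*o^2 - 36*o) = (o - 3)*(o - 2)*(o^3 + 7*o^2 + 12*o) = (o - 3)*(o - 2)*(o + 4)*(o^2 + 3*o) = o*(o - 3)*(o - 2)*(o + 4)*(o + 3)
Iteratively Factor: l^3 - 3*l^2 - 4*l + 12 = (l - 3)*(l^2 - 4) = (l - 3)*(l - 2)*(l + 2)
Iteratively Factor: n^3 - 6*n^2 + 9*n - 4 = (n - 1)*(n^2 - 5*n + 4) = (n - 4)*(n - 1)*(n - 1)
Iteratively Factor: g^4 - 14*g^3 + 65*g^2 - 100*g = (g)*(g^3 - 14*g^2 + 65*g - 100) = g*(g - 5)*(g^2 - 9*g + 20) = g*(g - 5)*(g - 4)*(g - 5)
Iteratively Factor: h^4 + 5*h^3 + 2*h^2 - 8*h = (h + 2)*(h^3 + 3*h^2 - 4*h) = (h - 1)*(h + 2)*(h^2 + 4*h) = (h - 1)*(h + 2)*(h + 4)*(h)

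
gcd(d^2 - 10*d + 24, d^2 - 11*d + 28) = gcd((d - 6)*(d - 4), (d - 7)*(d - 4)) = d - 4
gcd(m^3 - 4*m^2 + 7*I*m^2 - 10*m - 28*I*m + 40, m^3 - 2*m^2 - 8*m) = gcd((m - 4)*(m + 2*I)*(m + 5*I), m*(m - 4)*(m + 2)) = m - 4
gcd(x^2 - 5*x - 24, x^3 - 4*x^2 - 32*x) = x - 8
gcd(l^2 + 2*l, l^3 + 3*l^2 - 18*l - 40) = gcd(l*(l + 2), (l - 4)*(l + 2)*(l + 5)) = l + 2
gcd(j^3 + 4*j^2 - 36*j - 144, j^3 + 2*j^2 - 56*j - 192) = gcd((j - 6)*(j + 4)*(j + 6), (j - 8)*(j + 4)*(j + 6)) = j^2 + 10*j + 24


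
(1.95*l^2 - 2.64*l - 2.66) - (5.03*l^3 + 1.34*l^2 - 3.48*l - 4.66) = -5.03*l^3 + 0.61*l^2 + 0.84*l + 2.0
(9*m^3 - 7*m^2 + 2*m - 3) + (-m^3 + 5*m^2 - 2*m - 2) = 8*m^3 - 2*m^2 - 5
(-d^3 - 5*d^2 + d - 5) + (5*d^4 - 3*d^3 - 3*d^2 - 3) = 5*d^4 - 4*d^3 - 8*d^2 + d - 8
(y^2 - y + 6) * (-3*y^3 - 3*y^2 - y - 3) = -3*y^5 - 16*y^3 - 20*y^2 - 3*y - 18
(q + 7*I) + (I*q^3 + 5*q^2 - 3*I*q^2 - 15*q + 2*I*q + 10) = I*q^3 + 5*q^2 - 3*I*q^2 - 14*q + 2*I*q + 10 + 7*I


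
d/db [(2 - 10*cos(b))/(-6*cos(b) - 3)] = -14*sin(b)/(3*(2*cos(b) + 1)^2)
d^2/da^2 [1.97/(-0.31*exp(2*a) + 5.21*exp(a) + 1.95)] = (1.97*(0.62*exp(a) - 5.21)*(1.24*exp(a) - 10.42)*exp(a) + (2.4428*exp(a) - 10.2637)*(-0.31*exp(2*a) + 5.21*exp(a) + 1.95))*exp(a)/(-0.31*exp(2*a) + 5.21*exp(a) + 1.95)^3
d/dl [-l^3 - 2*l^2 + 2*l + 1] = -3*l^2 - 4*l + 2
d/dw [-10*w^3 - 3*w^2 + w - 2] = -30*w^2 - 6*w + 1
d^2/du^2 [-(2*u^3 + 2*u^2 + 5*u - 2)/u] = -4 + 4/u^3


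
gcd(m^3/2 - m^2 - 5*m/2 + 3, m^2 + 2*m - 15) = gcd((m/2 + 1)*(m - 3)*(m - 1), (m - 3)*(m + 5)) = m - 3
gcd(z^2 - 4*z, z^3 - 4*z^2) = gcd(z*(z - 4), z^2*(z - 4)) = z^2 - 4*z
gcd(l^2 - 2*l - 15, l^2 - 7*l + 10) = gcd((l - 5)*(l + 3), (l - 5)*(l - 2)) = l - 5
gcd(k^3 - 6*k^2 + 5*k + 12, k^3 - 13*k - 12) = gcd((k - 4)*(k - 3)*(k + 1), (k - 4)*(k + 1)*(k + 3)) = k^2 - 3*k - 4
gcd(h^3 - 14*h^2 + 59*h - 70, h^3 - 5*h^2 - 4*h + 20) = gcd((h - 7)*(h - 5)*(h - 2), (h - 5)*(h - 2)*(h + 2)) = h^2 - 7*h + 10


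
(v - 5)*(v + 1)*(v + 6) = v^3 + 2*v^2 - 29*v - 30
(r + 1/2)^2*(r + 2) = r^3 + 3*r^2 + 9*r/4 + 1/2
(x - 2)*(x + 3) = x^2 + x - 6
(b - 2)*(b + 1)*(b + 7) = b^3 + 6*b^2 - 9*b - 14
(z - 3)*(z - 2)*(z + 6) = z^3 + z^2 - 24*z + 36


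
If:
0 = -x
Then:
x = 0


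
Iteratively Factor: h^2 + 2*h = (h)*(h + 2)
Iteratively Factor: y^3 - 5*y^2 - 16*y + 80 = (y + 4)*(y^2 - 9*y + 20) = (y - 4)*(y + 4)*(y - 5)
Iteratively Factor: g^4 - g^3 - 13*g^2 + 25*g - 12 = (g - 3)*(g^3 + 2*g^2 - 7*g + 4) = (g - 3)*(g + 4)*(g^2 - 2*g + 1) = (g - 3)*(g - 1)*(g + 4)*(g - 1)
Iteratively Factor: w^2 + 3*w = (w + 3)*(w)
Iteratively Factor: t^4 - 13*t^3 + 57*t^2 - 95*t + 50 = (t - 1)*(t^3 - 12*t^2 + 45*t - 50) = (t - 5)*(t - 1)*(t^2 - 7*t + 10) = (t - 5)^2*(t - 1)*(t - 2)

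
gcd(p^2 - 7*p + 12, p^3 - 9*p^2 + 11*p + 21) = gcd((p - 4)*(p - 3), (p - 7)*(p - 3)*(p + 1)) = p - 3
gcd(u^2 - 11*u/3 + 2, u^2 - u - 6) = u - 3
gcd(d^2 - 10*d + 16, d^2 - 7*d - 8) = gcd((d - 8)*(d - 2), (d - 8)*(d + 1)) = d - 8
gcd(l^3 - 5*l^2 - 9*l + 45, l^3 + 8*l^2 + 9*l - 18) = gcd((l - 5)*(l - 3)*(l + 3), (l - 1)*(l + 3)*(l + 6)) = l + 3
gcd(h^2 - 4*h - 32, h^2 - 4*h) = 1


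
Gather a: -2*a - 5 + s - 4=-2*a + s - 9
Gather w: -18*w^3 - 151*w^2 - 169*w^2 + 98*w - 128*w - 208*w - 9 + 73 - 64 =-18*w^3 - 320*w^2 - 238*w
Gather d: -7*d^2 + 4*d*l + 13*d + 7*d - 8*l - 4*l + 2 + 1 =-7*d^2 + d*(4*l + 20) - 12*l + 3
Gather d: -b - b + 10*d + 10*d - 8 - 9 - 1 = -2*b + 20*d - 18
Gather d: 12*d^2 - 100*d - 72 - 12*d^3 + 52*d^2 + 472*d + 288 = -12*d^3 + 64*d^2 + 372*d + 216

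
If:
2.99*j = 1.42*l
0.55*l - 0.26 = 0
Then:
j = 0.22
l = 0.47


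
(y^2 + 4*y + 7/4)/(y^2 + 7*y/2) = (y + 1/2)/y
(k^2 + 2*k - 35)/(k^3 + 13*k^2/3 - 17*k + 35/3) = 3*(k - 5)/(3*k^2 - 8*k + 5)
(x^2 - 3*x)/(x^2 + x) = (x - 3)/(x + 1)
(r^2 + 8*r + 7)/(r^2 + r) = (r + 7)/r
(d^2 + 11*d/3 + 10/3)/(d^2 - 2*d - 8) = (d + 5/3)/(d - 4)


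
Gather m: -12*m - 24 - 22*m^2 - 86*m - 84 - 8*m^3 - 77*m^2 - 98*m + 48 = -8*m^3 - 99*m^2 - 196*m - 60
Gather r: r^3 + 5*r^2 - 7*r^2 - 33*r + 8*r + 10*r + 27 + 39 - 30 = r^3 - 2*r^2 - 15*r + 36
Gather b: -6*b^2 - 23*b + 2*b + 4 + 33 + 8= -6*b^2 - 21*b + 45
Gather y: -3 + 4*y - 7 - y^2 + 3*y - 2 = -y^2 + 7*y - 12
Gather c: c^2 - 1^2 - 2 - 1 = c^2 - 4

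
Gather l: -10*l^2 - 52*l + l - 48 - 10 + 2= -10*l^2 - 51*l - 56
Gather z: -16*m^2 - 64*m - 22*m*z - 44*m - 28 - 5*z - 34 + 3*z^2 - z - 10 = -16*m^2 - 108*m + 3*z^2 + z*(-22*m - 6) - 72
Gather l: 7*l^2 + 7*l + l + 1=7*l^2 + 8*l + 1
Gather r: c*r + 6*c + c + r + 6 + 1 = 7*c + r*(c + 1) + 7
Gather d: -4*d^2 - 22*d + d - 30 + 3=-4*d^2 - 21*d - 27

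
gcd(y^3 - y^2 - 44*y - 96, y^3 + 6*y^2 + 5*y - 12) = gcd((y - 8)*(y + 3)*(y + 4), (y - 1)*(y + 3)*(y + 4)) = y^2 + 7*y + 12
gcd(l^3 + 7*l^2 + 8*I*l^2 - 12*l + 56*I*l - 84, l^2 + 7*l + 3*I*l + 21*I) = l + 7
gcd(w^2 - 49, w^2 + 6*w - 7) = w + 7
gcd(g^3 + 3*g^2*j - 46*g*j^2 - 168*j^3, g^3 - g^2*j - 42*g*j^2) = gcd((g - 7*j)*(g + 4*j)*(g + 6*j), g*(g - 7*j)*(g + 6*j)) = g^2 - g*j - 42*j^2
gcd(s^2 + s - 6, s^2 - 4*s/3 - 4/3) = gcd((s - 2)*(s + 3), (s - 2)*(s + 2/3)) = s - 2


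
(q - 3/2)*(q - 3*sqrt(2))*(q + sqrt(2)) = q^3 - 2*sqrt(2)*q^2 - 3*q^2/2 - 6*q + 3*sqrt(2)*q + 9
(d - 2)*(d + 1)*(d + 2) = d^3 + d^2 - 4*d - 4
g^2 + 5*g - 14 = (g - 2)*(g + 7)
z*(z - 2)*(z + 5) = z^3 + 3*z^2 - 10*z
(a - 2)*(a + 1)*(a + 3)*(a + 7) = a^4 + 9*a^3 + 9*a^2 - 41*a - 42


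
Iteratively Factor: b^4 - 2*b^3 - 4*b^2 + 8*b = (b)*(b^3 - 2*b^2 - 4*b + 8) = b*(b - 2)*(b^2 - 4) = b*(b - 2)^2*(b + 2)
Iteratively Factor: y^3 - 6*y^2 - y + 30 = (y - 5)*(y^2 - y - 6) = (y - 5)*(y - 3)*(y + 2)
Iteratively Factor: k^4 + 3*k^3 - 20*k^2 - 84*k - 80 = (k + 2)*(k^3 + k^2 - 22*k - 40) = (k + 2)*(k + 4)*(k^2 - 3*k - 10) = (k - 5)*(k + 2)*(k + 4)*(k + 2)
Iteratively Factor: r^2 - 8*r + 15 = (r - 5)*(r - 3)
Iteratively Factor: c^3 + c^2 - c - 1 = (c + 1)*(c^2 - 1) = (c - 1)*(c + 1)*(c + 1)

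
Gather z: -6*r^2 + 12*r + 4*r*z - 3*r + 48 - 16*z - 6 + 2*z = -6*r^2 + 9*r + z*(4*r - 14) + 42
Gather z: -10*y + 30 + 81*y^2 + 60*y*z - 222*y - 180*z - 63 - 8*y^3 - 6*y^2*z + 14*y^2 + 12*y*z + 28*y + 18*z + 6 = -8*y^3 + 95*y^2 - 204*y + z*(-6*y^2 + 72*y - 162) - 27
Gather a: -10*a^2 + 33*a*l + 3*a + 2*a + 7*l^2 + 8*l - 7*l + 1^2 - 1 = -10*a^2 + a*(33*l + 5) + 7*l^2 + l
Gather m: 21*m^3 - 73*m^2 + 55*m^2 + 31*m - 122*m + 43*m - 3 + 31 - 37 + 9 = 21*m^3 - 18*m^2 - 48*m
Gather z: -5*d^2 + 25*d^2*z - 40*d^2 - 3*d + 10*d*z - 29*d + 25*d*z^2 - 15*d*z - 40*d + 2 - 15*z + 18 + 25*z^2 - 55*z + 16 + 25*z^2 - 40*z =-45*d^2 - 72*d + z^2*(25*d + 50) + z*(25*d^2 - 5*d - 110) + 36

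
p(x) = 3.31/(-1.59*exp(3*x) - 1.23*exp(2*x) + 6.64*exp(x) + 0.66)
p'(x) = 3.31*(4.77*exp(3*x) + 2.46*exp(2*x) - 6.64*exp(x))/(-1.59*exp(3*x) - 1.23*exp(2*x) + 6.64*exp(x) + 0.66)^2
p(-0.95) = 1.12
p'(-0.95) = -0.73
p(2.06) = -0.00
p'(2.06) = 0.01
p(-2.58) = 2.86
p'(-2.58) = -1.21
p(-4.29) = 4.41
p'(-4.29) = -0.53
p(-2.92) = 3.26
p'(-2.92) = -1.13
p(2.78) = -0.00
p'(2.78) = 0.00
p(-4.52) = 4.52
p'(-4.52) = -0.44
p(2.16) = -0.00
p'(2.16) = 0.01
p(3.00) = 0.00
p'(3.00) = 0.00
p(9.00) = 0.00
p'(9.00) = 0.00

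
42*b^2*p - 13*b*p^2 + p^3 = p*(-7*b + p)*(-6*b + p)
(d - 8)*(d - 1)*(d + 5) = d^3 - 4*d^2 - 37*d + 40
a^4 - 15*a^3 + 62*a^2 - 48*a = a*(a - 8)*(a - 6)*(a - 1)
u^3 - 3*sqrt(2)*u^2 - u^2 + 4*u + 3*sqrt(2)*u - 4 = (u - 1)*(u - 2*sqrt(2))*(u - sqrt(2))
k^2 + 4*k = k*(k + 4)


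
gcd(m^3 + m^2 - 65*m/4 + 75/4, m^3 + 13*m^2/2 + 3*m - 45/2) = m^2 + 7*m/2 - 15/2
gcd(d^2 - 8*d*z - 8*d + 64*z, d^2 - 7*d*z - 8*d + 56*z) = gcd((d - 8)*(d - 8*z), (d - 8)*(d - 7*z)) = d - 8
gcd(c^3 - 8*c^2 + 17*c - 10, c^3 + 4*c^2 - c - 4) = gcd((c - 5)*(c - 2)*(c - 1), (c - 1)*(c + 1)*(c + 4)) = c - 1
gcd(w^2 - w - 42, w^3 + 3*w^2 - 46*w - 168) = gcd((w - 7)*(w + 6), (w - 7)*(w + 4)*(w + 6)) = w^2 - w - 42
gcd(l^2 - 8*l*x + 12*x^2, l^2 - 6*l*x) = -l + 6*x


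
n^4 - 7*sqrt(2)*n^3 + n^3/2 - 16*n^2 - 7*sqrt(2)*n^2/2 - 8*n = n*(n + 1/2)*(n - 8*sqrt(2))*(n + sqrt(2))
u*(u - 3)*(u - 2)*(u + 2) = u^4 - 3*u^3 - 4*u^2 + 12*u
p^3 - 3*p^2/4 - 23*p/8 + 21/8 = (p - 3/2)*(p - 1)*(p + 7/4)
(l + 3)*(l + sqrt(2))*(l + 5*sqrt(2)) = l^3 + 3*l^2 + 6*sqrt(2)*l^2 + 10*l + 18*sqrt(2)*l + 30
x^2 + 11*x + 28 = (x + 4)*(x + 7)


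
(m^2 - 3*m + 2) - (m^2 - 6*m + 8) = 3*m - 6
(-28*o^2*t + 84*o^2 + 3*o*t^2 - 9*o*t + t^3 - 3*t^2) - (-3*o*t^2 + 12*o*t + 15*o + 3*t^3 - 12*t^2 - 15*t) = -28*o^2*t + 84*o^2 + 6*o*t^2 - 21*o*t - 15*o - 2*t^3 + 9*t^2 + 15*t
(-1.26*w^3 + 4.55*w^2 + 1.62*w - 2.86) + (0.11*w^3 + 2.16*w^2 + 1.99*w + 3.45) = -1.15*w^3 + 6.71*w^2 + 3.61*w + 0.59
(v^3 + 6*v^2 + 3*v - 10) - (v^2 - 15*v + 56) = v^3 + 5*v^2 + 18*v - 66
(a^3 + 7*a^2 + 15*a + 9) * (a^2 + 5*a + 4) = a^5 + 12*a^4 + 54*a^3 + 112*a^2 + 105*a + 36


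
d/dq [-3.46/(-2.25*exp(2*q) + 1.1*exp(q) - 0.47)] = (3.806 - 15.57*exp(q))*exp(q)/(2.25*exp(2*q) - 1.1*exp(q) + 0.47)^2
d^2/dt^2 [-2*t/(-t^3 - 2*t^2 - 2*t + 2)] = 4*(t*(3*t^2 + 4*t + 2)^2 - (3*t^2 + t*(3*t + 2) + 4*t + 2)*(t^3 + 2*t^2 + 2*t - 2))/(t^3 + 2*t^2 + 2*t - 2)^3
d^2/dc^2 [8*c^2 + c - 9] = 16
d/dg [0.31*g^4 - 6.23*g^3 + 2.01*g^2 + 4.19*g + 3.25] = 1.24*g^3 - 18.69*g^2 + 4.02*g + 4.19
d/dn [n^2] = 2*n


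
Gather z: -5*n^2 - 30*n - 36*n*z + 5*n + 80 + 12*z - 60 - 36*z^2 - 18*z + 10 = -5*n^2 - 25*n - 36*z^2 + z*(-36*n - 6) + 30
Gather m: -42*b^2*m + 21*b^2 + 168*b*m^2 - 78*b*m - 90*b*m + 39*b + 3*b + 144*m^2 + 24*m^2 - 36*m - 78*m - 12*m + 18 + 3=21*b^2 + 42*b + m^2*(168*b + 168) + m*(-42*b^2 - 168*b - 126) + 21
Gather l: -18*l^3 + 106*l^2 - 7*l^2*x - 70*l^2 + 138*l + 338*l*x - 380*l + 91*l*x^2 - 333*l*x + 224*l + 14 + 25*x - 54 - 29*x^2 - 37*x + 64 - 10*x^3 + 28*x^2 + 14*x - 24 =-18*l^3 + l^2*(36 - 7*x) + l*(91*x^2 + 5*x - 18) - 10*x^3 - x^2 + 2*x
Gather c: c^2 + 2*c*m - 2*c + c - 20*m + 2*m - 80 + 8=c^2 + c*(2*m - 1) - 18*m - 72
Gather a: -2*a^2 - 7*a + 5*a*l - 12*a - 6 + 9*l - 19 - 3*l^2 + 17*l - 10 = -2*a^2 + a*(5*l - 19) - 3*l^2 + 26*l - 35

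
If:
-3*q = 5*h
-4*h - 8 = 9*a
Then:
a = 4*q/15 - 8/9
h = -3*q/5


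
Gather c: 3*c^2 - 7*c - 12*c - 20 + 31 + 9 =3*c^2 - 19*c + 20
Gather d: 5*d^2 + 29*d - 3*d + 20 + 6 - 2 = 5*d^2 + 26*d + 24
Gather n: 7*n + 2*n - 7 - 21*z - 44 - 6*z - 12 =9*n - 27*z - 63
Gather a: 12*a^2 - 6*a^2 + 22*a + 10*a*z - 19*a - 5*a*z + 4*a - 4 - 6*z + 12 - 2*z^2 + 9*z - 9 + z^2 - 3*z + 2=6*a^2 + a*(5*z + 7) - z^2 + 1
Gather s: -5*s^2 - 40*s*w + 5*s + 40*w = -5*s^2 + s*(5 - 40*w) + 40*w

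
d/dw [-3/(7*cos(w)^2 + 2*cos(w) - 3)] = -6*(7*cos(w) + 1)*sin(w)/(7*cos(w)^2 + 2*cos(w) - 3)^2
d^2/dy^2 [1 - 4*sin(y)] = 4*sin(y)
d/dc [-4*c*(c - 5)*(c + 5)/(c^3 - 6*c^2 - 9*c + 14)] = 8*(3*c^4 - 16*c^3 + 54*c^2 + 175)/(c^6 - 12*c^5 + 18*c^4 + 136*c^3 - 87*c^2 - 252*c + 196)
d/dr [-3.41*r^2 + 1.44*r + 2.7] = 1.44 - 6.82*r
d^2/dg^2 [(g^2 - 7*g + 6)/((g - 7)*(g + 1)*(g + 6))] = 2*(g^6 - 21*g^5 + 165*g^4 - 7*g^3 - 2538*g^2 + 756*g + 25500)/(g^9 - 129*g^7 - 126*g^6 + 5547*g^5 + 10836*g^4 - 74215*g^3 - 232974*g^2 - 227556*g - 74088)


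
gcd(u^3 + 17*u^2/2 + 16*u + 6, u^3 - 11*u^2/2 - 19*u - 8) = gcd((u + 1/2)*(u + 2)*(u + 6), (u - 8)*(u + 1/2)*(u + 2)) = u^2 + 5*u/2 + 1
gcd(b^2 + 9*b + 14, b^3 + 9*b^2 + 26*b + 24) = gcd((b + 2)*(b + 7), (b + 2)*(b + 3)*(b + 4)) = b + 2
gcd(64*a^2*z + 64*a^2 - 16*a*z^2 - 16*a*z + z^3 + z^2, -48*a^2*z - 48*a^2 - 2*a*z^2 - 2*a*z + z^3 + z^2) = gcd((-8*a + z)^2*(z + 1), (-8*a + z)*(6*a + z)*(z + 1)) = -8*a*z - 8*a + z^2 + z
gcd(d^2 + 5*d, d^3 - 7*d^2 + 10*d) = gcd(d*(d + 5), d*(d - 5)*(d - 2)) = d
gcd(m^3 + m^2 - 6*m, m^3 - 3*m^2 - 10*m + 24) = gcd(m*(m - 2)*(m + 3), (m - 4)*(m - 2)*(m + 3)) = m^2 + m - 6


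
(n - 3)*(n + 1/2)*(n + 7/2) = n^3 + n^2 - 41*n/4 - 21/4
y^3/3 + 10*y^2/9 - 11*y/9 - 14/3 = (y/3 + 1)*(y - 2)*(y + 7/3)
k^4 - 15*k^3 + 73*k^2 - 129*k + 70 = (k - 7)*(k - 5)*(k - 2)*(k - 1)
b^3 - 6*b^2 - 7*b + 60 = (b - 5)*(b - 4)*(b + 3)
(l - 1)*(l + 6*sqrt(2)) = l^2 - l + 6*sqrt(2)*l - 6*sqrt(2)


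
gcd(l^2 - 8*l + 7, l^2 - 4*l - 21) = l - 7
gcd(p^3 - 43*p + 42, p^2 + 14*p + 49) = p + 7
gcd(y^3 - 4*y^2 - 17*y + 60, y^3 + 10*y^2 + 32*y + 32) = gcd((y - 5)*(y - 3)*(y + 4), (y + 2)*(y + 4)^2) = y + 4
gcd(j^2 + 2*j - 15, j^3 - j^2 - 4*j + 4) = 1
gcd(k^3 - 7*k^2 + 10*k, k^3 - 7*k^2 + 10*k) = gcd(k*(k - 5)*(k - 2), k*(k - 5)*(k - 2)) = k^3 - 7*k^2 + 10*k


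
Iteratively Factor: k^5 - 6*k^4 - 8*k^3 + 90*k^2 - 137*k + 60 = (k - 1)*(k^4 - 5*k^3 - 13*k^2 + 77*k - 60) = (k - 1)^2*(k^3 - 4*k^2 - 17*k + 60) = (k - 3)*(k - 1)^2*(k^2 - k - 20) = (k - 3)*(k - 1)^2*(k + 4)*(k - 5)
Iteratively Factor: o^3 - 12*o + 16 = (o - 2)*(o^2 + 2*o - 8) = (o - 2)^2*(o + 4)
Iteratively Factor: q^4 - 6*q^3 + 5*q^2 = (q - 5)*(q^3 - q^2) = q*(q - 5)*(q^2 - q) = q^2*(q - 5)*(q - 1)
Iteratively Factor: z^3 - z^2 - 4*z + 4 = (z - 1)*(z^2 - 4) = (z - 2)*(z - 1)*(z + 2)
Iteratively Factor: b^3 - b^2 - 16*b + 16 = (b + 4)*(b^2 - 5*b + 4) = (b - 1)*(b + 4)*(b - 4)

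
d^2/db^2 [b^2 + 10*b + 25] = 2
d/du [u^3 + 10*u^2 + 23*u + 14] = 3*u^2 + 20*u + 23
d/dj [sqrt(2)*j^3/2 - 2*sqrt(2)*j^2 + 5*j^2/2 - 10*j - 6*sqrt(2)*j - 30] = 3*sqrt(2)*j^2/2 - 4*sqrt(2)*j + 5*j - 10 - 6*sqrt(2)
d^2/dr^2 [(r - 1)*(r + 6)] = 2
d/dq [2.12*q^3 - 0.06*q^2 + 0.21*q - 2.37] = 6.36*q^2 - 0.12*q + 0.21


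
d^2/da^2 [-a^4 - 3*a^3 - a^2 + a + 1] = -12*a^2 - 18*a - 2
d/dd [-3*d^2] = -6*d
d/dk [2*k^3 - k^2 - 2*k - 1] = 6*k^2 - 2*k - 2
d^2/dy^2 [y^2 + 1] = 2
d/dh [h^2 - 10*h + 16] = 2*h - 10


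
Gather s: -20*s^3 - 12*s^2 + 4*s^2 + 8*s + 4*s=-20*s^3 - 8*s^2 + 12*s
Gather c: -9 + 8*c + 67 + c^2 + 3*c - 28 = c^2 + 11*c + 30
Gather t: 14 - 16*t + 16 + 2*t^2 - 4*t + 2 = 2*t^2 - 20*t + 32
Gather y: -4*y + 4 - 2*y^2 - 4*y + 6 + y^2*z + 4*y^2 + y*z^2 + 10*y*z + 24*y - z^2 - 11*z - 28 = y^2*(z + 2) + y*(z^2 + 10*z + 16) - z^2 - 11*z - 18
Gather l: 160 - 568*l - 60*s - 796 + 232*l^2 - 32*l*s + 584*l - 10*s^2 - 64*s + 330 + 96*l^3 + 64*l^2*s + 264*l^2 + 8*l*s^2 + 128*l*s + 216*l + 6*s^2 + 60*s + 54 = 96*l^3 + l^2*(64*s + 496) + l*(8*s^2 + 96*s + 232) - 4*s^2 - 64*s - 252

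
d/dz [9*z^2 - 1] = 18*z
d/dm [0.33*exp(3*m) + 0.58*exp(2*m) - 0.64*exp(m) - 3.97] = (0.99*exp(2*m) + 1.16*exp(m) - 0.64)*exp(m)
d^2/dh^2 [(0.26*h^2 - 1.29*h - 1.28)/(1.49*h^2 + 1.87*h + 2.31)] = (-7.176734*h^3 - 22.419732*h^2 + 5.241522*h + 13.778798)/(3.307949*h^6 + 12.454761*h^5 + 31.016436*h^4 + 45.157321*h^3 + 48.085884*h^2 + 29.935521*h + 12.326391)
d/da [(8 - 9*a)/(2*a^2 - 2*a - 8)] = (-9*a^2 + 9*a + (2*a - 1)*(9*a - 8) + 36)/(2*(-a^2 + a + 4)^2)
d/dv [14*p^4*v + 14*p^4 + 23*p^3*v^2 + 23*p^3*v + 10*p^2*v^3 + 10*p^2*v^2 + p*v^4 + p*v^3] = p*(14*p^3 + 46*p^2*v + 23*p^2 + 30*p*v^2 + 20*p*v + 4*v^3 + 3*v^2)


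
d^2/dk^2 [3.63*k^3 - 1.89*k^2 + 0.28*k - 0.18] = 21.78*k - 3.78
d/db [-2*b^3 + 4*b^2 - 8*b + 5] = -6*b^2 + 8*b - 8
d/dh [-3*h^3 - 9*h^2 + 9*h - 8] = -9*h^2 - 18*h + 9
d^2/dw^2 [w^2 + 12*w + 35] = 2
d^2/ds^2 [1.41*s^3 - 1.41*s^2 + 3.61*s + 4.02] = 8.46*s - 2.82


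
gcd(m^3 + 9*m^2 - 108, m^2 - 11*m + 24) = m - 3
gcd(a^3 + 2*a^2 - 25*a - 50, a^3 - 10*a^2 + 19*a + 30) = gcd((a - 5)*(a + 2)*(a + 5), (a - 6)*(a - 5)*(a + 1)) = a - 5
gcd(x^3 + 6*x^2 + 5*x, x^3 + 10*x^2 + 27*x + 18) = x + 1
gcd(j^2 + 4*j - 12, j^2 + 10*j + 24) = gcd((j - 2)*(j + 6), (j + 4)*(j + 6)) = j + 6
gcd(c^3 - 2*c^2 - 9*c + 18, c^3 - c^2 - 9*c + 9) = c^2 - 9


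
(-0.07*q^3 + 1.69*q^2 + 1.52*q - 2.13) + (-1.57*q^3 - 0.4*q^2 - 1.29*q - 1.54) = -1.64*q^3 + 1.29*q^2 + 0.23*q - 3.67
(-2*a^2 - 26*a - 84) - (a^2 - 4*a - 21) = -3*a^2 - 22*a - 63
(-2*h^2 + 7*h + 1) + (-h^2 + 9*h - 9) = -3*h^2 + 16*h - 8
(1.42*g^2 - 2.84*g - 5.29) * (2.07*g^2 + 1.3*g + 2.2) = 2.9394*g^4 - 4.0328*g^3 - 11.5183*g^2 - 13.125*g - 11.638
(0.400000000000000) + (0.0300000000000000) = 0.430000000000000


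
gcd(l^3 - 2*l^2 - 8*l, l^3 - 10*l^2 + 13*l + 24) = 1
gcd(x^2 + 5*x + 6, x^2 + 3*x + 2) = x + 2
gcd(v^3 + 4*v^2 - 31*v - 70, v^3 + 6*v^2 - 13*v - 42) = v^2 + 9*v + 14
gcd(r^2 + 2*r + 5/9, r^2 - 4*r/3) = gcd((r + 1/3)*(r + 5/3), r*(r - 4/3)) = 1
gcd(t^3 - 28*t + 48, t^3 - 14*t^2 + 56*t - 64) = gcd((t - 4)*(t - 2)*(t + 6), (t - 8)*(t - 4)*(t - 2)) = t^2 - 6*t + 8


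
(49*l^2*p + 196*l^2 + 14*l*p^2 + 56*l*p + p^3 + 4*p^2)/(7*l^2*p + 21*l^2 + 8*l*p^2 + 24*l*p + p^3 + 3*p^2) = (7*l*p + 28*l + p^2 + 4*p)/(l*p + 3*l + p^2 + 3*p)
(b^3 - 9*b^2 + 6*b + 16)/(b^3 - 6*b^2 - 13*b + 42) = (b^2 - 7*b - 8)/(b^2 - 4*b - 21)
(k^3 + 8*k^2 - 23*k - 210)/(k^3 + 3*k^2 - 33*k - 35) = (k + 6)/(k + 1)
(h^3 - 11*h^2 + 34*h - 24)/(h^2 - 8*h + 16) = (h^2 - 7*h + 6)/(h - 4)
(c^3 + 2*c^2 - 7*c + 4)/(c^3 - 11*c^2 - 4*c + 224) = (c^2 - 2*c + 1)/(c^2 - 15*c + 56)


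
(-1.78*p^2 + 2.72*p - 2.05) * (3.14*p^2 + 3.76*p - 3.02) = -5.5892*p^4 + 1.848*p^3 + 9.1658*p^2 - 15.9224*p + 6.191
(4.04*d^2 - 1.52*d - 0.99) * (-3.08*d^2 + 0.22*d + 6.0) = -12.4432*d^4 + 5.5704*d^3 + 26.9548*d^2 - 9.3378*d - 5.94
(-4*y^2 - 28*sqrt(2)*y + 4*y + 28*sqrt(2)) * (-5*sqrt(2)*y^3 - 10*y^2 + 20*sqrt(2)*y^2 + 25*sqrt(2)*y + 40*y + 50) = 20*sqrt(2)*y^5 - 100*sqrt(2)*y^4 + 320*y^4 - 1600*y^3 + 260*sqrt(2)*y^3 - 1300*sqrt(2)*y^2 - 320*y^2 - 280*sqrt(2)*y + 1600*y + 1400*sqrt(2)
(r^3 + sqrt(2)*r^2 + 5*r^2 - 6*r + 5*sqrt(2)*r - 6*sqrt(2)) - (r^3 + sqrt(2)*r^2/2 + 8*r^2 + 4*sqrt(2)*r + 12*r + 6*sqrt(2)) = -3*r^2 + sqrt(2)*r^2/2 - 18*r + sqrt(2)*r - 12*sqrt(2)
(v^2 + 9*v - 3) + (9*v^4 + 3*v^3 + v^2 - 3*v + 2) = 9*v^4 + 3*v^3 + 2*v^2 + 6*v - 1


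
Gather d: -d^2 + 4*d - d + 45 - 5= -d^2 + 3*d + 40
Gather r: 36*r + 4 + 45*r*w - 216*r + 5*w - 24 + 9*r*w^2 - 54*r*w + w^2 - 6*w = r*(9*w^2 - 9*w - 180) + w^2 - w - 20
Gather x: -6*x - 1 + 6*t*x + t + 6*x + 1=6*t*x + t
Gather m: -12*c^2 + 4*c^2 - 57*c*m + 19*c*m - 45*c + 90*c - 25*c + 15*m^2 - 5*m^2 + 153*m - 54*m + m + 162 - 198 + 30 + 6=-8*c^2 + 20*c + 10*m^2 + m*(100 - 38*c)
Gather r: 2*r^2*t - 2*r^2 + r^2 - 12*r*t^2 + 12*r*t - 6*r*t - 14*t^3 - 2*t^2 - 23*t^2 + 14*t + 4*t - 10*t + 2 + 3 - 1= r^2*(2*t - 1) + r*(-12*t^2 + 6*t) - 14*t^3 - 25*t^2 + 8*t + 4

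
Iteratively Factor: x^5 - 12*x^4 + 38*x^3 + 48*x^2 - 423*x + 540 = (x - 5)*(x^4 - 7*x^3 + 3*x^2 + 63*x - 108) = (x - 5)*(x - 3)*(x^3 - 4*x^2 - 9*x + 36) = (x - 5)*(x - 3)^2*(x^2 - x - 12) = (x - 5)*(x - 4)*(x - 3)^2*(x + 3)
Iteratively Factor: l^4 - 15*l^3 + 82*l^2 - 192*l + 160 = (l - 2)*(l^3 - 13*l^2 + 56*l - 80) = (l - 4)*(l - 2)*(l^2 - 9*l + 20) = (l - 5)*(l - 4)*(l - 2)*(l - 4)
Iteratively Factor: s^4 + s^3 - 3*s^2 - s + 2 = (s + 1)*(s^3 - 3*s + 2) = (s + 1)*(s + 2)*(s^2 - 2*s + 1) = (s - 1)*(s + 1)*(s + 2)*(s - 1)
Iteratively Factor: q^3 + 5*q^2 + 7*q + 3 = (q + 1)*(q^2 + 4*q + 3) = (q + 1)^2*(q + 3)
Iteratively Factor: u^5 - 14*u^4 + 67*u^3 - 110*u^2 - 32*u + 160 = (u - 5)*(u^4 - 9*u^3 + 22*u^2 - 32) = (u - 5)*(u - 2)*(u^3 - 7*u^2 + 8*u + 16) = (u - 5)*(u - 4)*(u - 2)*(u^2 - 3*u - 4) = (u - 5)*(u - 4)^2*(u - 2)*(u + 1)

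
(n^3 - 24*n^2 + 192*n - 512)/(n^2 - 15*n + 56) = (n^2 - 16*n + 64)/(n - 7)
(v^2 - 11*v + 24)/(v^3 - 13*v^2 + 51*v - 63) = (v - 8)/(v^2 - 10*v + 21)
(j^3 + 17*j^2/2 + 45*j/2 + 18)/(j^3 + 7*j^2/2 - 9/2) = (j + 4)/(j - 1)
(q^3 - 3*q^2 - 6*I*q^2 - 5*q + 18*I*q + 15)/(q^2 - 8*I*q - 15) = (q^2 - q*(3 + I) + 3*I)/(q - 3*I)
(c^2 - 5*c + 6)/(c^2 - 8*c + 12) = (c - 3)/(c - 6)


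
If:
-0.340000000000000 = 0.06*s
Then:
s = -5.67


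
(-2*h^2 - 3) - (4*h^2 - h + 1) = -6*h^2 + h - 4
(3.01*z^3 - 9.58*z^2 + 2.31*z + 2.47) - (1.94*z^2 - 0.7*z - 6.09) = 3.01*z^3 - 11.52*z^2 + 3.01*z + 8.56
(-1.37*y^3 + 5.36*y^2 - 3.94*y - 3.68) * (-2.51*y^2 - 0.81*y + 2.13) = 3.4387*y^5 - 12.3439*y^4 + 2.6297*y^3 + 23.845*y^2 - 5.4114*y - 7.8384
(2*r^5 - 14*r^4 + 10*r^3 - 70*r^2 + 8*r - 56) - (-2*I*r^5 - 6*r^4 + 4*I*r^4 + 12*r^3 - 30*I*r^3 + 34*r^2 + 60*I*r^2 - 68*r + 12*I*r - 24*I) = 2*r^5 + 2*I*r^5 - 8*r^4 - 4*I*r^4 - 2*r^3 + 30*I*r^3 - 104*r^2 - 60*I*r^2 + 76*r - 12*I*r - 56 + 24*I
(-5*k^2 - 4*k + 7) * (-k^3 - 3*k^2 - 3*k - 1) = 5*k^5 + 19*k^4 + 20*k^3 - 4*k^2 - 17*k - 7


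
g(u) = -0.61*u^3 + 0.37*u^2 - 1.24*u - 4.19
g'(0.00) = -1.24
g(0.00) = -4.19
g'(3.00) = -15.49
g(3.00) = -21.05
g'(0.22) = -1.17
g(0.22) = -4.45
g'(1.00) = -2.33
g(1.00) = -5.67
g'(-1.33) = -5.46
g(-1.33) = -0.45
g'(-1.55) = -6.78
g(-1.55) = 0.89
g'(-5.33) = -57.17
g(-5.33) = 105.30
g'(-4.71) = -45.32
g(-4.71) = 73.60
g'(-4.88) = -48.43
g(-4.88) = 81.56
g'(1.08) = -2.58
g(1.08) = -5.87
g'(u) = -1.83*u^2 + 0.74*u - 1.24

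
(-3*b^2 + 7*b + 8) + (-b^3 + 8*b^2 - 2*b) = -b^3 + 5*b^2 + 5*b + 8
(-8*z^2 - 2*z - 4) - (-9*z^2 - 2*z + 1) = z^2 - 5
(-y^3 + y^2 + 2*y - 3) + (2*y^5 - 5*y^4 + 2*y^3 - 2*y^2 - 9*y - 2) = 2*y^5 - 5*y^4 + y^3 - y^2 - 7*y - 5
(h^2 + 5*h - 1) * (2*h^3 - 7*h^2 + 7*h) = 2*h^5 + 3*h^4 - 30*h^3 + 42*h^2 - 7*h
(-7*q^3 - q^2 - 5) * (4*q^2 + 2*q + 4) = -28*q^5 - 18*q^4 - 30*q^3 - 24*q^2 - 10*q - 20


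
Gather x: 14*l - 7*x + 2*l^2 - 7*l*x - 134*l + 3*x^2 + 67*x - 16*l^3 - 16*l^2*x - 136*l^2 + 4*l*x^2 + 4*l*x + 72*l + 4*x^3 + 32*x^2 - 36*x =-16*l^3 - 134*l^2 - 48*l + 4*x^3 + x^2*(4*l + 35) + x*(-16*l^2 - 3*l + 24)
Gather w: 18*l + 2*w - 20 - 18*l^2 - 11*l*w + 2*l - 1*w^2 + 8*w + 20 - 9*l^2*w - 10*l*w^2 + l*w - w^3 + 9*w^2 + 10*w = -18*l^2 + 20*l - w^3 + w^2*(8 - 10*l) + w*(-9*l^2 - 10*l + 20)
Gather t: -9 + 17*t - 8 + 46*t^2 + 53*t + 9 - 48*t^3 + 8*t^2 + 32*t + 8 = -48*t^3 + 54*t^2 + 102*t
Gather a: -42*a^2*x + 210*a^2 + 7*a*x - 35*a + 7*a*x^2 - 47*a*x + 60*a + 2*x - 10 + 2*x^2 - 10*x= a^2*(210 - 42*x) + a*(7*x^2 - 40*x + 25) + 2*x^2 - 8*x - 10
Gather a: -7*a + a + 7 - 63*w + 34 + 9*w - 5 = -6*a - 54*w + 36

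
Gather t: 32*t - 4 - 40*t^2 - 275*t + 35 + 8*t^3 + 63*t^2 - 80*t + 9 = 8*t^3 + 23*t^2 - 323*t + 40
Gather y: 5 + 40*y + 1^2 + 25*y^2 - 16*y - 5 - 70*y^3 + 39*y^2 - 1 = -70*y^3 + 64*y^2 + 24*y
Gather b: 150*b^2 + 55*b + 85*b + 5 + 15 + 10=150*b^2 + 140*b + 30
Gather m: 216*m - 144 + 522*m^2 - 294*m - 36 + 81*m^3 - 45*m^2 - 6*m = 81*m^3 + 477*m^2 - 84*m - 180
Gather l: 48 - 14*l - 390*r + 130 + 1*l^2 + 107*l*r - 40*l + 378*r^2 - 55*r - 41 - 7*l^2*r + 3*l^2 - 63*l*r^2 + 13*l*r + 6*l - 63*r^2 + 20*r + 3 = l^2*(4 - 7*r) + l*(-63*r^2 + 120*r - 48) + 315*r^2 - 425*r + 140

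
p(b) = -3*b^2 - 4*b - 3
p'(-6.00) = 32.00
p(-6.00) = -87.00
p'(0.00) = -4.00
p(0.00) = -3.00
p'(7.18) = -47.08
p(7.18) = -186.38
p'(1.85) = -15.10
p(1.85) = -20.67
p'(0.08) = -4.48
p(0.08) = -3.34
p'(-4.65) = 23.90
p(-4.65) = -49.27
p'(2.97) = -21.82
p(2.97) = -41.34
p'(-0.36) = -1.84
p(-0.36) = -1.95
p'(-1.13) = 2.78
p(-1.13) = -2.31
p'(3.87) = -27.22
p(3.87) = -63.41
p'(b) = -6*b - 4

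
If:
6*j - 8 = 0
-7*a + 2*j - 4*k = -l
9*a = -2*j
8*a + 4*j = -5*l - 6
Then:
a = -8/27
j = 4/3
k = 199/270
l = -242/135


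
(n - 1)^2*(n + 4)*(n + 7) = n^4 + 9*n^3 + 7*n^2 - 45*n + 28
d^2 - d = d*(d - 1)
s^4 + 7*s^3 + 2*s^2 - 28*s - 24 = (s - 2)*(s + 1)*(s + 2)*(s + 6)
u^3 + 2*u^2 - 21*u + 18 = (u - 3)*(u - 1)*(u + 6)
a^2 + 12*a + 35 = (a + 5)*(a + 7)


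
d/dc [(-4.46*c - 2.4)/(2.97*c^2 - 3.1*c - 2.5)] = (13.2462*c^2 + 14.256*c + 3.71)/(8.8209*c^4 - 18.414*c^3 - 5.24*c^2 + 15.5*c + 6.25)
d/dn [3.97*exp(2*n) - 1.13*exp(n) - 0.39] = (7.94*exp(n) - 1.13)*exp(n)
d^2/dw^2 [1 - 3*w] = 0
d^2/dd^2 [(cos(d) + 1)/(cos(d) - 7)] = 8*(sin(d)^2 - 7*cos(d) + 1)/(cos(d) - 7)^3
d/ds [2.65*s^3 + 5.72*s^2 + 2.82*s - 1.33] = 7.95*s^2 + 11.44*s + 2.82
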